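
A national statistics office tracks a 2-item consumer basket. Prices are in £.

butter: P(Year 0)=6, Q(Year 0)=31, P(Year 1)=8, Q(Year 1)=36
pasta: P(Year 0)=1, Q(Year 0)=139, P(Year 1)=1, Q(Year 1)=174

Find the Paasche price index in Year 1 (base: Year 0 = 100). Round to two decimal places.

Paasche price index uses current-period quantities as weights.
ΣP(Year 1)·Q(Year 1) = 8×36 + 1×174 = 288 + 174 = 462
ΣP(Year 0)·Q(Year 1) = 6×36 + 1×174 = 216 + 174 = 390
Index = 462 / 390 × 100 = 118.4615

118.46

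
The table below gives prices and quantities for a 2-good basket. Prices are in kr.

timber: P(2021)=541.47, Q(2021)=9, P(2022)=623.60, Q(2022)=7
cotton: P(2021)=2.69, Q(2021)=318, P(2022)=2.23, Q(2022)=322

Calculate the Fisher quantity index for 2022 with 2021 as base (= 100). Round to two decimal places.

Laspeyres component (base-period weights):
ΣP(2021)Q(2022) = 541.47×7 + 2.69×322 = 3790.29 + 866.18 = 4656.47
ΣP(2021)Q(2021) = 541.47×9 + 2.69×318 = 4873.23 + 855.42 = 5728.65
L = 4656.47 / 5728.65 × 100 = 81.2839
Paasche component (current-period weights):
ΣP(2022)Q(2022) = 623.60×7 + 2.23×322 = 4365.2 + 718.06 = 5083.26
ΣP(2022)Q(2021) = 623.60×9 + 2.23×318 = 5612.4 + 709.14 = 6321.54
P = 5083.26 / 6321.54 × 100 = 80.4117
Fisher = √(L × P) = √(81.2839 × 80.4117) = 80.8466

80.85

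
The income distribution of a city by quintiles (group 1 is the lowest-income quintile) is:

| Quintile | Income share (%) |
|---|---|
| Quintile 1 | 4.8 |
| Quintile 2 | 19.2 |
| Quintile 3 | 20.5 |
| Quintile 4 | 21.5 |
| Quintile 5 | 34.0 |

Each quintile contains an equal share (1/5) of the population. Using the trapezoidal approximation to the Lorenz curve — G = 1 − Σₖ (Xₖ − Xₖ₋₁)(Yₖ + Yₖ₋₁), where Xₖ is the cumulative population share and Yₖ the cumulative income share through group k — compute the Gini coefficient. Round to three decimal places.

Cumulative income shares Yₖ: 0.0480, 0.2400, 0.4450, 0.6600, 1.0000
Σ (Xₖ−Xₖ₋₁)(Yₖ+Yₖ₋₁) = (1/5)(0.0480+0.0000) + (1/5)(0.2400+0.0480) + (1/5)(0.4450+0.2400) + (1/5)(0.6600+0.4450) + (1/5)(1.0000+0.6600)
  = 0.0096 + 0.0576 + 0.1370 + 0.2210 + 0.3320 = 0.7572
G = 1 − 0.7572 = 0.2428

0.243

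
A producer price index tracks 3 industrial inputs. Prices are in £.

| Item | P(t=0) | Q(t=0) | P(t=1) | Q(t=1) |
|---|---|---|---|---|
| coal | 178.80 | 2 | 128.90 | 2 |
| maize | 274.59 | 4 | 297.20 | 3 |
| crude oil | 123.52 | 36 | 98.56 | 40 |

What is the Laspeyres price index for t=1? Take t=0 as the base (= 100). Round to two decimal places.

Laspeyres price index uses base-period quantities as weights.
ΣP(t=1)·Q(t=0) = 128.90×2 + 297.20×4 + 98.56×36 = 257.8 + 1188.8 + 3548.16 = 4994.76
ΣP(t=0)·Q(t=0) = 178.80×2 + 274.59×4 + 123.52×36 = 357.6 + 1098.36 + 4446.72 = 5902.68
Index = 4994.76 / 5902.68 × 100 = 84.6185

84.62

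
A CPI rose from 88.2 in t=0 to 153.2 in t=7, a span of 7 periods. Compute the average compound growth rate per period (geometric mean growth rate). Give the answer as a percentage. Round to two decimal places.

Growth factor = (153.2/88.2)^(1/7) = (1.736961)^(1/7) = 1.082071
Growth rate = 1.082071 − 1 = 0.082071 = 8.2071%

8.21%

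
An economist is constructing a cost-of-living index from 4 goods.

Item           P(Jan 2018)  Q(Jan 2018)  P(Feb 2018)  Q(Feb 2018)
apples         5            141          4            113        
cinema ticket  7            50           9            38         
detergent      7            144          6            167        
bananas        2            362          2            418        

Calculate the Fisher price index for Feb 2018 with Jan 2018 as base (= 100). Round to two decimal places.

93.08

Laspeyres component (base-period weights):
ΣP(Feb 2018)Q(Jan 2018) = 4×141 + 9×50 + 6×144 + 2×362 = 564 + 450 + 864 + 724 = 2602
ΣP(Jan 2018)Q(Jan 2018) = 5×141 + 7×50 + 7×144 + 2×362 = 705 + 350 + 1008 + 724 = 2787
L = 2602 / 2787 × 100 = 93.3620
Paasche component (current-period weights):
ΣP(Feb 2018)Q(Feb 2018) = 4×113 + 9×38 + 6×167 + 2×418 = 452 + 342 + 1002 + 836 = 2632
ΣP(Jan 2018)Q(Feb 2018) = 5×113 + 7×38 + 7×167 + 2×418 = 565 + 266 + 1169 + 836 = 2836
P = 2632 / 2836 × 100 = 92.8068
Fisher = √(L × P) = √(93.3620 × 92.8068) = 93.0840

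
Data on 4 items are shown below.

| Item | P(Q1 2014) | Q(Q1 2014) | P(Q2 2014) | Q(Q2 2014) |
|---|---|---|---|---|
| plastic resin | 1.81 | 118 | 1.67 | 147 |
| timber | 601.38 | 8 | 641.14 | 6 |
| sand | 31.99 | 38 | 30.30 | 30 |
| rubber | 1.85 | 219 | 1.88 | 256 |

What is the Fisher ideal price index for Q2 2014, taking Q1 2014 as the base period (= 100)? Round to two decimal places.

Laspeyres component (base-period weights):
ΣP(Q2 2014)Q(Q1 2014) = 1.67×118 + 641.14×8 + 30.30×38 + 1.88×219 = 197.06 + 5129.12 + 1151.4 + 411.72 = 6889.3
ΣP(Q1 2014)Q(Q1 2014) = 1.81×118 + 601.38×8 + 31.99×38 + 1.85×219 = 213.58 + 4811.04 + 1215.62 + 405.15 = 6645.39
L = 6889.3 / 6645.39 × 100 = 103.6704
Paasche component (current-period weights):
ΣP(Q2 2014)Q(Q2 2014) = 1.67×147 + 641.14×6 + 30.30×30 + 1.88×256 = 245.49 + 3846.84 + 909 + 481.28 = 5482.61
ΣP(Q1 2014)Q(Q2 2014) = 1.81×147 + 601.38×6 + 31.99×30 + 1.85×256 = 266.07 + 3608.28 + 959.7 + 473.6 = 5307.65
P = 5482.61 / 5307.65 × 100 = 103.2964
Fisher = √(L × P) = √(103.6704 × 103.2964) = 103.4832

103.48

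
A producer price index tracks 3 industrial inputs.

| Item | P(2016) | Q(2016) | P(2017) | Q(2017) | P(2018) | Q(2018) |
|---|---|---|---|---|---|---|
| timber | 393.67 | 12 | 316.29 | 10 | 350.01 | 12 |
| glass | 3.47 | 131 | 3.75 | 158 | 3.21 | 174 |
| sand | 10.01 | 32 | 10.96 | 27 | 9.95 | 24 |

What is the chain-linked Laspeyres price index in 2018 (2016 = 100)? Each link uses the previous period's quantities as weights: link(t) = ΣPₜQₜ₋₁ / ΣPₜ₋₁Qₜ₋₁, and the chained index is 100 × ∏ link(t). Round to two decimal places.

89.01

Link 2016→2017:
ΣP(2017)Q(2016) = 316.29×12 + 3.75×131 + 10.96×32 = 3795.48 + 491.25 + 350.72 = 4637.45
ΣP(2016)Q(2016) = 393.67×12 + 3.47×131 + 10.01×32 = 4724.04 + 454.57 + 320.32 = 5498.93
link = 4637.45/5498.93 = 0.843337
Link 2017→2018:
ΣP(2018)Q(2017) = 350.01×10 + 3.21×158 + 9.95×27 = 3500.1 + 507.18 + 268.65 = 4275.93
ΣP(2017)Q(2017) = 316.29×10 + 3.75×158 + 10.96×27 = 3162.9 + 592.5 + 295.92 = 4051.32
link = 4275.93/4051.32 = 1.055441
Chained index = 100 × 0.843337 × 1.055441 = 89.0092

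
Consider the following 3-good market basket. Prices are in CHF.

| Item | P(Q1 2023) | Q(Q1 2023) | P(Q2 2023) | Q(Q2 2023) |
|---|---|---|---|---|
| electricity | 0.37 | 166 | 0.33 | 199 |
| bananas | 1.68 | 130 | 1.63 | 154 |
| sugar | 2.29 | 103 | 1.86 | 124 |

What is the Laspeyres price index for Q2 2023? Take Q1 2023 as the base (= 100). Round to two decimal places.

88.86

Laspeyres price index uses base-period quantities as weights.
ΣP(Q2 2023)·Q(Q1 2023) = 0.33×166 + 1.63×130 + 1.86×103 = 54.78 + 211.9 + 191.58 = 458.26
ΣP(Q1 2023)·Q(Q1 2023) = 0.37×166 + 1.68×130 + 2.29×103 = 61.42 + 218.4 + 235.87 = 515.69
Index = 458.26 / 515.69 × 100 = 88.8635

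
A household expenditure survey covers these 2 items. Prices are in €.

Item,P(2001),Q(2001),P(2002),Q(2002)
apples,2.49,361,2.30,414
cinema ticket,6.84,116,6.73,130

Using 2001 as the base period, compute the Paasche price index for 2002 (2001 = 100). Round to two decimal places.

95.16

Paasche price index uses current-period quantities as weights.
ΣP(2002)·Q(2002) = 2.30×414 + 6.73×130 = 952.2 + 874.9 = 1827.1
ΣP(2001)·Q(2002) = 2.49×414 + 6.84×130 = 1030.86 + 889.2 = 1920.06
Index = 1827.1 / 1920.06 × 100 = 95.1585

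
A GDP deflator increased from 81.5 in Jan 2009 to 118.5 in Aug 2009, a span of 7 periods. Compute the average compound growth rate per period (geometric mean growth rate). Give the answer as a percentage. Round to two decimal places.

5.49%

Growth factor = (118.5/81.5)^(1/7) = (1.453988)^(1/7) = 1.054928
Growth rate = 1.054928 − 1 = 0.054928 = 5.4928%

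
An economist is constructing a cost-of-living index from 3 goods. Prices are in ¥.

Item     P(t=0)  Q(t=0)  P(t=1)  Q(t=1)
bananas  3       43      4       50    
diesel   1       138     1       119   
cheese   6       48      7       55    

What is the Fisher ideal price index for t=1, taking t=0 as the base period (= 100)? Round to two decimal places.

116.96

Laspeyres component (base-period weights):
ΣP(t=1)Q(t=0) = 4×43 + 1×138 + 7×48 = 172 + 138 + 336 = 646
ΣP(t=0)Q(t=0) = 3×43 + 1×138 + 6×48 = 129 + 138 + 288 = 555
L = 646 / 555 × 100 = 116.3964
Paasche component (current-period weights):
ΣP(t=1)Q(t=1) = 4×50 + 1×119 + 7×55 = 200 + 119 + 385 = 704
ΣP(t=0)Q(t=1) = 3×50 + 1×119 + 6×55 = 150 + 119 + 330 = 599
P = 704 / 599 × 100 = 117.5292
Fisher = √(L × P) = √(116.3964 × 117.5292) = 116.9614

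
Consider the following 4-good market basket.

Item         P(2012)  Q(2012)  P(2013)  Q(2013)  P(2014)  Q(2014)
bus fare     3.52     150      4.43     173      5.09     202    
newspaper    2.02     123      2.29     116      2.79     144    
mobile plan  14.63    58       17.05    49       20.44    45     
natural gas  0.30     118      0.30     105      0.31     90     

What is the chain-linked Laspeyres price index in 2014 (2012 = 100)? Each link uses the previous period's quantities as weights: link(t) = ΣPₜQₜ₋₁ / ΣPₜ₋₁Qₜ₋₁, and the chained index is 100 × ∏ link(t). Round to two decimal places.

139.88

Link 2012→2013:
ΣP(2013)Q(2012) = 4.43×150 + 2.29×123 + 17.05×58 + 0.30×118 = 664.5 + 281.67 + 988.9 + 35.4 = 1970.47
ΣP(2012)Q(2012) = 3.52×150 + 2.02×123 + 14.63×58 + 0.30×118 = 528 + 248.46 + 848.54 + 35.4 = 1660.4
link = 1970.47/1660.4 = 1.186744
Link 2013→2014:
ΣP(2014)Q(2013) = 5.09×173 + 2.79×116 + 20.44×49 + 0.31×105 = 880.57 + 323.64 + 1001.56 + 32.55 = 2238.32
ΣP(2013)Q(2013) = 4.43×173 + 2.29×116 + 17.05×49 + 0.30×105 = 766.39 + 265.64 + 835.45 + 31.5 = 1898.98
link = 2238.32/1898.98 = 1.178696
Chained index = 100 × 1.186744 × 1.178696 = 139.8811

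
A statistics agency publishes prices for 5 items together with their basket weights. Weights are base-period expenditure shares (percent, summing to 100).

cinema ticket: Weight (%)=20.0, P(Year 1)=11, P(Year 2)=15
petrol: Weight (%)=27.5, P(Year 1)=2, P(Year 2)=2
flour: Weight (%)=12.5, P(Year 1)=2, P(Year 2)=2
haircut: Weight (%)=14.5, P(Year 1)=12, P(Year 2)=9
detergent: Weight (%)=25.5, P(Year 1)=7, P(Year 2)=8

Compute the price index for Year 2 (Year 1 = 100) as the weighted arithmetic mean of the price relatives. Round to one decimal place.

cinema ticket: 20.0 × (15/11) = 20.0 × 1.363636 = 27.2727
petrol: 27.5 × (2/2) = 27.5 × 1.000000 = 27.5000
flour: 12.5 × (2/2) = 12.5 × 1.000000 = 12.5000
haircut: 14.5 × (9/12) = 14.5 × 0.750000 = 10.8750
detergent: 25.5 × (8/7) = 25.5 × 1.142857 = 29.1429
Index = Σ wᵢ·(p₁ᵢ/p₀ᵢ) = 27.2727 + 27.5000 + 12.5000 + 10.8750 + 29.1429 = 107.2906

107.3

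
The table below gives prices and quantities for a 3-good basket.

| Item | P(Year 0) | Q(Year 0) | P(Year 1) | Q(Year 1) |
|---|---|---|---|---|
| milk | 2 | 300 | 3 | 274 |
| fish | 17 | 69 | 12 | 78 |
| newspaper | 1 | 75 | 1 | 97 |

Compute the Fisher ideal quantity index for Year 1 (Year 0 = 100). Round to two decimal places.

104.75

Laspeyres component (base-period weights):
ΣP(Year 0)Q(Year 1) = 2×274 + 17×78 + 1×97 = 548 + 1326 + 97 = 1971
ΣP(Year 0)Q(Year 0) = 2×300 + 17×69 + 1×75 = 600 + 1173 + 75 = 1848
L = 1971 / 1848 × 100 = 106.6558
Paasche component (current-period weights):
ΣP(Year 1)Q(Year 1) = 3×274 + 12×78 + 1×97 = 822 + 936 + 97 = 1855
ΣP(Year 1)Q(Year 0) = 3×300 + 12×69 + 1×75 = 900 + 828 + 75 = 1803
P = 1855 / 1803 × 100 = 102.8841
Fisher = √(L × P) = √(106.6558 × 102.8841) = 104.7530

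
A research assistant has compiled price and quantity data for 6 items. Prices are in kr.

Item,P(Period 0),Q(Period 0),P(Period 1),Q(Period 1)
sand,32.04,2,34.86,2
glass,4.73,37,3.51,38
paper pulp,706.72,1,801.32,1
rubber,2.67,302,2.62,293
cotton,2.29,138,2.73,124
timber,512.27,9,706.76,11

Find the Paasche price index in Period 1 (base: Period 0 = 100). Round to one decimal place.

Paasche price index uses current-period quantities as weights.
ΣP(Period 1)·Q(Period 1) = 34.86×2 + 3.51×38 + 801.32×1 + 2.62×293 + 2.73×124 + 706.76×11 = 69.72 + 133.38 + 801.32 + 767.66 + 338.52 + 7774.36 = 9884.96
ΣP(Period 0)·Q(Period 1) = 32.04×2 + 4.73×38 + 706.72×1 + 2.67×293 + 2.29×124 + 512.27×11 = 64.08 + 179.74 + 706.72 + 782.31 + 283.96 + 5634.97 = 7651.78
Index = 9884.96 / 7651.78 × 100 = 129.1851

129.2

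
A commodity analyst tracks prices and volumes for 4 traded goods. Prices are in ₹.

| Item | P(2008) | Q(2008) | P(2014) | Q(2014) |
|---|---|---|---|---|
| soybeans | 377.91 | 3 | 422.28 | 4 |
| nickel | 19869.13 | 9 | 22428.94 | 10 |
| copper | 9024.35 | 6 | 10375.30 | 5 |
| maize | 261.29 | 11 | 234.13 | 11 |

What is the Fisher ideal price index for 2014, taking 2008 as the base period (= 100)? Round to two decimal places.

113.03

Laspeyres component (base-period weights):
ΣP(2014)Q(2008) = 422.28×3 + 22428.94×9 + 10375.30×6 + 234.13×11 = 1266.84 + 201860.46 + 62251.8 + 2575.43 = 267954.53
ΣP(2008)Q(2008) = 377.91×3 + 19869.13×9 + 9024.35×6 + 261.29×11 = 1133.73 + 178822.17 + 54146.1 + 2874.19 = 236976.19
L = 267954.53 / 236976.19 × 100 = 113.0723
Paasche component (current-period weights):
ΣP(2014)Q(2014) = 422.28×4 + 22428.94×10 + 10375.30×5 + 234.13×11 = 1689.12 + 224289.4 + 51876.5 + 2575.43 = 280430.45
ΣP(2008)Q(2014) = 377.91×4 + 19869.13×10 + 9024.35×5 + 261.29×11 = 1511.64 + 198691.3 + 45121.75 + 2874.19 = 248198.88
P = 280430.45 / 248198.88 × 100 = 112.9862
Fisher = √(L × P) = √(113.0723 × 112.9862) = 113.0293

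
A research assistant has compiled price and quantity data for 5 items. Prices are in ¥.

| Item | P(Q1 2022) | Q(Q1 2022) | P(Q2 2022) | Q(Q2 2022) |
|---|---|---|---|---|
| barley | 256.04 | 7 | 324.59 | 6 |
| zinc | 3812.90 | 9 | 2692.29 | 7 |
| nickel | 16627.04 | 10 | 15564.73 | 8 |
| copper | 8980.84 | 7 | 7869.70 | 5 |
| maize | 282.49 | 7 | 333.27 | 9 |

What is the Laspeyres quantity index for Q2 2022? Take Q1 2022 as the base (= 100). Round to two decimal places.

78.10

Laspeyres quantity index uses base-period prices as weights.
ΣP(Q1 2022)·Q(Q2 2022) = 256.04×6 + 3812.90×7 + 16627.04×8 + 8980.84×5 + 282.49×9 = 1536.24 + 26690.3 + 133016.32 + 44904.2 + 2542.41 = 208689.47
ΣP(Q1 2022)·Q(Q1 2022) = 256.04×7 + 3812.90×9 + 16627.04×10 + 8980.84×7 + 282.49×7 = 1792.28 + 34316.1 + 166270.4 + 62865.88 + 1977.43 = 267222.09
Index = 208689.47 / 267222.09 × 100 = 78.0959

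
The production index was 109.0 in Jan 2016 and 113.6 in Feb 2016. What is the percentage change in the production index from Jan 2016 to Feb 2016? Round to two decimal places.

4.22%

Change = (113.6 − 109.0) / 109.0 × 100
       = 4.6 / 109.0 × 100 = 4.2202%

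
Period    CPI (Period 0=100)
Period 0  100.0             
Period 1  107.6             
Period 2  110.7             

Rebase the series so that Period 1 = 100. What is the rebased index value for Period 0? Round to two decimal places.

92.94

Rebased(Period 0) = 100.0 / 107.6 × 100 = 92.9368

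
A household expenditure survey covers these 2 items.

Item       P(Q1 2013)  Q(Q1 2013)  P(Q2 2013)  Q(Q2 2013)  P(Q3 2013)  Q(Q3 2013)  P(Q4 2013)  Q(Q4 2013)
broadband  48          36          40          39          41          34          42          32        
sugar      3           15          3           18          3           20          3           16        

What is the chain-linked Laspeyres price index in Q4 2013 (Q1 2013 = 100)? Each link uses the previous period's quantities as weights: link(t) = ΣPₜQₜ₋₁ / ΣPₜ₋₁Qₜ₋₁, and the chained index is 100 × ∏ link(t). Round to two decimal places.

87.79

Link Q1 2013→Q2 2013:
ΣP(Q2 2013)Q(Q1 2013) = 40×36 + 3×15 = 1440 + 45 = 1485
ΣP(Q1 2013)Q(Q1 2013) = 48×36 + 3×15 = 1728 + 45 = 1773
link = 1485/1773 = 0.837563
Link Q2 2013→Q3 2013:
ΣP(Q3 2013)Q(Q2 2013) = 41×39 + 3×18 = 1599 + 54 = 1653
ΣP(Q2 2013)Q(Q2 2013) = 40×39 + 3×18 = 1560 + 54 = 1614
link = 1653/1614 = 1.024164
Link Q3 2013→Q4 2013:
ΣP(Q4 2013)Q(Q3 2013) = 42×34 + 3×20 = 1428 + 60 = 1488
ΣP(Q3 2013)Q(Q3 2013) = 41×34 + 3×20 = 1394 + 60 = 1454
link = 1488/1454 = 1.023384
Chained index = 100 × 0.837563 × 1.024164 × 1.023384 = 87.7861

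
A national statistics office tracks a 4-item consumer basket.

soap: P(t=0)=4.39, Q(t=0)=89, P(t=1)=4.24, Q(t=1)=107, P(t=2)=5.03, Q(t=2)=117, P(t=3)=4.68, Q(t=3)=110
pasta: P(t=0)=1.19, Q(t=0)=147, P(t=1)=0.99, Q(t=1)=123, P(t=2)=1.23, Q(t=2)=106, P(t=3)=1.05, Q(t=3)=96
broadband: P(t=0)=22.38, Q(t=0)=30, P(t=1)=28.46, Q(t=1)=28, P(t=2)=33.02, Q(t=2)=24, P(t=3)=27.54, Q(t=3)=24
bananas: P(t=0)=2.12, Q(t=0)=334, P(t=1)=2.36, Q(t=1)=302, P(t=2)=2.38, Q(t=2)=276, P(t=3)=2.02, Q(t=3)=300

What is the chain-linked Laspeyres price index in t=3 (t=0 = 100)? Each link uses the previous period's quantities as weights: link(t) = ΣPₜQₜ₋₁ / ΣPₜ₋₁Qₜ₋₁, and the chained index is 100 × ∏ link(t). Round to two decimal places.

Link t=0→t=1:
ΣP(t=1)Q(t=0) = 4.24×89 + 0.99×147 + 28.46×30 + 2.36×334 = 377.36 + 145.53 + 853.8 + 788.24 = 2164.93
ΣP(t=0)Q(t=0) = 4.39×89 + 1.19×147 + 22.38×30 + 2.12×334 = 390.71 + 174.93 + 671.4 + 708.08 = 1945.12
link = 2164.93/1945.12 = 1.113006
Link t=1→t=2:
ΣP(t=2)Q(t=1) = 5.03×107 + 1.23×123 + 33.02×28 + 2.38×302 = 538.21 + 151.29 + 924.56 + 718.76 = 2332.82
ΣP(t=1)Q(t=1) = 4.24×107 + 0.99×123 + 28.46×28 + 2.36×302 = 453.68 + 121.77 + 796.88 + 712.72 = 2085.05
link = 2332.82/2085.05 = 1.118832
Link t=2→t=3:
ΣP(t=3)Q(t=2) = 4.68×117 + 1.05×106 + 27.54×24 + 2.02×276 = 547.56 + 111.3 + 660.96 + 557.52 = 1877.34
ΣP(t=2)Q(t=2) = 5.03×117 + 1.23×106 + 33.02×24 + 2.38×276 = 588.51 + 130.38 + 792.48 + 656.88 = 2168.25
link = 1877.34/2168.25 = 0.865832
Chained index = 100 × 1.113006 × 1.118832 × 0.865832 = 107.8191

107.82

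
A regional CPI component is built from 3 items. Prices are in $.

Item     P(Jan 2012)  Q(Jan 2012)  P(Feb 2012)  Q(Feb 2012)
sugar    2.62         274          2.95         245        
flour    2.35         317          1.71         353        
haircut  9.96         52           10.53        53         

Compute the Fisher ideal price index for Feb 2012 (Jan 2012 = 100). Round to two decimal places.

95.03

Laspeyres component (base-period weights):
ΣP(Feb 2012)Q(Jan 2012) = 2.95×274 + 1.71×317 + 10.53×52 = 808.3 + 542.07 + 547.56 = 1897.93
ΣP(Jan 2012)Q(Jan 2012) = 2.62×274 + 2.35×317 + 9.96×52 = 717.88 + 744.95 + 517.92 = 1980.75
L = 1897.93 / 1980.75 × 100 = 95.8188
Paasche component (current-period weights):
ΣP(Feb 2012)Q(Feb 2012) = 2.95×245 + 1.71×353 + 10.53×53 = 722.75 + 603.63 + 558.09 = 1884.47
ΣP(Jan 2012)Q(Feb 2012) = 2.62×245 + 2.35×353 + 9.96×53 = 641.9 + 829.55 + 527.88 = 1999.33
P = 1884.47 / 1999.33 × 100 = 94.2551
Fisher = √(L × P) = √(95.8188 × 94.2551) = 95.0337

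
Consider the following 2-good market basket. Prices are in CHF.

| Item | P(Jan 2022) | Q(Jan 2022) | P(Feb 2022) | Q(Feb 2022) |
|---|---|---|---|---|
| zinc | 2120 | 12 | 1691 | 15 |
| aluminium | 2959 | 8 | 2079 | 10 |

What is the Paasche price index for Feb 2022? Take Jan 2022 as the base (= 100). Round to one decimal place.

Paasche price index uses current-period quantities as weights.
ΣP(Feb 2022)·Q(Feb 2022) = 1691×15 + 2079×10 = 25365 + 20790 = 46155
ΣP(Jan 2022)·Q(Feb 2022) = 2120×15 + 2959×10 = 31800 + 29590 = 61390
Index = 46155 / 61390 × 100 = 75.1833

75.2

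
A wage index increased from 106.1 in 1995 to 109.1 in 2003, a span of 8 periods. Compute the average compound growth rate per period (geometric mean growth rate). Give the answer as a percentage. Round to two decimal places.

0.35%

Growth factor = (109.1/106.1)^(1/8) = (1.028275)^(1/8) = 1.003491
Growth rate = 1.003491 − 1 = 0.003491 = 0.3491%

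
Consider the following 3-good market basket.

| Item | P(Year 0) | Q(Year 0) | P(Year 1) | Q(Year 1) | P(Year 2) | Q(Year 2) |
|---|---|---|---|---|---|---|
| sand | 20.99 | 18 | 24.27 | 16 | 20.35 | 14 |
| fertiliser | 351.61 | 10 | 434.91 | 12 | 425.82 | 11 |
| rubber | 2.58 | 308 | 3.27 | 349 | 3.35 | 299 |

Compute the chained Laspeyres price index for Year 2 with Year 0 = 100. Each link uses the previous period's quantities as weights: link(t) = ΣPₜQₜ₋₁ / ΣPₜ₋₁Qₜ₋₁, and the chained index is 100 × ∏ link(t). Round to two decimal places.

120.92

Link Year 0→Year 1:
ΣP(Year 1)Q(Year 0) = 24.27×18 + 434.91×10 + 3.27×308 = 436.86 + 4349.1 + 1007.16 = 5793.12
ΣP(Year 0)Q(Year 0) = 20.99×18 + 351.61×10 + 2.58×308 = 377.82 + 3516.1 + 794.64 = 4688.56
link = 5793.12/4688.56 = 1.235586
Link Year 1→Year 2:
ΣP(Year 2)Q(Year 1) = 20.35×16 + 425.82×12 + 3.35×349 = 325.6 + 5109.84 + 1169.15 = 6604.59
ΣP(Year 1)Q(Year 1) = 24.27×16 + 434.91×12 + 3.27×349 = 388.32 + 5218.92 + 1141.23 = 6748.47
link = 6604.59/6748.47 = 0.978680
Chained index = 100 × 1.235586 × 0.978680 = 120.9243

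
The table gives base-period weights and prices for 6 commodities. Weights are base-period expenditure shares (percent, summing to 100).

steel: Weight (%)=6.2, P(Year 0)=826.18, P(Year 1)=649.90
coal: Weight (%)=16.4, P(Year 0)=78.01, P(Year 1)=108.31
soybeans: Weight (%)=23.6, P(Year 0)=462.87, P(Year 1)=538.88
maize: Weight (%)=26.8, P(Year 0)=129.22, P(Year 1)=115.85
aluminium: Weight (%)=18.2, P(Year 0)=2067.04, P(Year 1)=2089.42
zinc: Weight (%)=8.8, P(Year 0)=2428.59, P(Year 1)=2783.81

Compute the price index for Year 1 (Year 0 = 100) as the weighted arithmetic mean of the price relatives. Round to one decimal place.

steel: 6.2 × (649.90/826.18) = 6.2 × 0.786632 = 4.8771
coal: 16.4 × (108.31/78.01) = 16.4 × 1.388412 = 22.7700
soybeans: 23.6 × (538.88/462.87) = 23.6 × 1.164215 = 27.4755
maize: 26.8 × (115.85/129.22) = 26.8 × 0.896533 = 24.0271
aluminium: 18.2 × (2089.42/2067.04) = 18.2 × 1.010827 = 18.3971
zinc: 8.8 × (2783.81/2428.59) = 8.8 × 1.146266 = 10.0871
Index = Σ wᵢ·(p₁ᵢ/p₀ᵢ) = 4.8771 + 22.7700 + 27.4755 + 24.0271 + 18.3971 + 10.0871 = 107.6338

107.6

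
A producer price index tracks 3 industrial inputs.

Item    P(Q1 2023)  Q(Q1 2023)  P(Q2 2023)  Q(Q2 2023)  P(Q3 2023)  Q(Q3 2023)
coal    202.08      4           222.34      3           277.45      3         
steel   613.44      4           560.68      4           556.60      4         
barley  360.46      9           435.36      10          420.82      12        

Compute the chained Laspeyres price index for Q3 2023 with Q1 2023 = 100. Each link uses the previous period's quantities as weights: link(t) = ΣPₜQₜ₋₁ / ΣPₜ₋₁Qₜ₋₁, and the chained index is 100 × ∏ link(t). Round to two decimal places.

108.42

Link Q1 2023→Q2 2023:
ΣP(Q2 2023)Q(Q1 2023) = 222.34×4 + 560.68×4 + 435.36×9 = 889.36 + 2242.72 + 3918.24 = 7050.32
ΣP(Q1 2023)Q(Q1 2023) = 202.08×4 + 613.44×4 + 360.46×9 = 808.32 + 2453.76 + 3244.14 = 6506.22
link = 7050.32/6506.22 = 1.083628
Link Q2 2023→Q3 2023:
ΣP(Q3 2023)Q(Q2 2023) = 277.45×3 + 556.60×4 + 420.82×10 = 832.35 + 2226.4 + 4208.2 = 7266.95
ΣP(Q2 2023)Q(Q2 2023) = 222.34×3 + 560.68×4 + 435.36×10 = 667.02 + 2242.72 + 4353.6 = 7263.34
link = 7266.95/7263.34 = 1.000497
Chained index = 100 × 1.083628 × 1.000497 = 108.4166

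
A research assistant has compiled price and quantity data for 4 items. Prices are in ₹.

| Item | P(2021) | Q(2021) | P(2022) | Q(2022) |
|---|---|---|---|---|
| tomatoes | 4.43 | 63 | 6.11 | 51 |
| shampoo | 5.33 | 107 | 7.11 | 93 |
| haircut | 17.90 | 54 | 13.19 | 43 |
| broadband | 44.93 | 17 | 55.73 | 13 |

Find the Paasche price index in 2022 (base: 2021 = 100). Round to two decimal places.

Paasche price index uses current-period quantities as weights.
ΣP(2022)·Q(2022) = 6.11×51 + 7.11×93 + 13.19×43 + 55.73×13 = 311.61 + 661.23 + 567.17 + 724.49 = 2264.5
ΣP(2021)·Q(2022) = 4.43×51 + 5.33×93 + 17.90×43 + 44.93×13 = 225.93 + 495.69 + 769.7 + 584.09 = 2075.41
Index = 2264.5 / 2075.41 × 100 = 109.1110

109.11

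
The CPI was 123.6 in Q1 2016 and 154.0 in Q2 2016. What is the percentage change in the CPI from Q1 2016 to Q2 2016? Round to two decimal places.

24.60%

Change = (154.0 − 123.6) / 123.6 × 100
       = 30.4 / 123.6 × 100 = 24.5955%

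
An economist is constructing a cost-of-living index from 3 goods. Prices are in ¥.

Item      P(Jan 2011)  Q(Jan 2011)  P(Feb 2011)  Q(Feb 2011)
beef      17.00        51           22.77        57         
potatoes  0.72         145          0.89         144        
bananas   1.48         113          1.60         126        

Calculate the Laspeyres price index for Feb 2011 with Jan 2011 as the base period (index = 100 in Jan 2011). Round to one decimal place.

Laspeyres price index uses base-period quantities as weights.
ΣP(Feb 2011)·Q(Jan 2011) = 22.77×51 + 0.89×145 + 1.60×113 = 1161.27 + 129.05 + 180.8 = 1471.12
ΣP(Jan 2011)·Q(Jan 2011) = 17.00×51 + 0.72×145 + 1.48×113 = 867 + 104.4 + 167.24 = 1138.64
Index = 1471.12 / 1138.64 × 100 = 129.1997

129.2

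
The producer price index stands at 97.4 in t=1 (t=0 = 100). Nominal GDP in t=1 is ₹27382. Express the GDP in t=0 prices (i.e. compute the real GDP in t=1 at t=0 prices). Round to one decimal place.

Real = Nominal ÷ (Index/100) = 27382 ÷ (97.4/100)
     = 27382 ÷ 0.974 = 28112.9363

28112.9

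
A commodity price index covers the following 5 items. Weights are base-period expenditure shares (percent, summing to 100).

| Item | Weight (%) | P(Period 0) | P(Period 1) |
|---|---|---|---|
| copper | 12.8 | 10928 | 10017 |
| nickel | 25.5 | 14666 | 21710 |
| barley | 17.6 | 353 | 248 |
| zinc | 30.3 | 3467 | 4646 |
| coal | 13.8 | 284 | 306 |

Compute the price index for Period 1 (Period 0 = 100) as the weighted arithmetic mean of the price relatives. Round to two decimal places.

copper: 12.8 × (10017/10928) = 12.8 × 0.916636 = 11.7329
nickel: 25.5 × (21710/14666) = 25.5 × 1.480295 = 37.7475
barley: 17.6 × (248/353) = 17.6 × 0.702550 = 12.3649
zinc: 30.3 × (4646/3467) = 30.3 × 1.340063 = 40.6039
coal: 13.8 × (306/284) = 13.8 × 1.077465 = 14.8690
Index = Σ wᵢ·(p₁ᵢ/p₀ᵢ) = 11.7329 + 37.7475 + 12.3649 + 40.6039 + 14.8690 = 117.3183

117.32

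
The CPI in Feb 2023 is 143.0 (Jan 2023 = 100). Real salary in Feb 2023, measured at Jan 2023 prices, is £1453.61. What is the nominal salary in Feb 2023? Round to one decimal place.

2078.7

Nominal = Real × (Index/100) = 1453.61 × (143.0/100)
        = 1453.61 × 1.430 = 2078.6623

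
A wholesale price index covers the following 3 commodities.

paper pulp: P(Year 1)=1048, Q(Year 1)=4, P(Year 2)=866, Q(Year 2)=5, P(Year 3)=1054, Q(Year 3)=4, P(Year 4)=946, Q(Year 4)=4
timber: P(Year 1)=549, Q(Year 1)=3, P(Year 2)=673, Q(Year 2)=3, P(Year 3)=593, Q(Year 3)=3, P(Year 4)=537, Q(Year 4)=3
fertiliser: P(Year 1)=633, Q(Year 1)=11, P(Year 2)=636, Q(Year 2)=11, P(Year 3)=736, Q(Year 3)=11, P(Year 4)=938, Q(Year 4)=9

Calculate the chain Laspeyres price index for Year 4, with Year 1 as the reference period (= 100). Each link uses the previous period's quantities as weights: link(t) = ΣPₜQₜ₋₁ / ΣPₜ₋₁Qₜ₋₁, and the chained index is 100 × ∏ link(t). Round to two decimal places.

Link Year 1→Year 2:
ΣP(Year 2)Q(Year 1) = 866×4 + 673×3 + 636×11 = 3464 + 2019 + 6996 = 12479
ΣP(Year 1)Q(Year 1) = 1048×4 + 549×3 + 633×11 = 4192 + 1647 + 6963 = 12802
link = 12479/12802 = 0.974770
Link Year 2→Year 3:
ΣP(Year 3)Q(Year 2) = 1054×5 + 593×3 + 736×11 = 5270 + 1779 + 8096 = 15145
ΣP(Year 2)Q(Year 2) = 866×5 + 673×3 + 636×11 = 4330 + 2019 + 6996 = 13345
link = 15145/13345 = 1.134882
Link Year 3→Year 4:
ΣP(Year 4)Q(Year 3) = 946×4 + 537×3 + 938×11 = 3784 + 1611 + 10318 = 15713
ΣP(Year 3)Q(Year 3) = 1054×4 + 593×3 + 736×11 = 4216 + 1779 + 8096 = 14091
link = 15713/14091 = 1.115109
Chained index = 100 × 0.974770 × 1.134882 × 1.115109 = 123.3587

123.36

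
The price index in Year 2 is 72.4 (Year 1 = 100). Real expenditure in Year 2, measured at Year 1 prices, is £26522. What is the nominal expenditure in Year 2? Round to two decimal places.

19201.93

Nominal = Real × (Index/100) = 26522 × (72.4/100)
        = 26522 × 0.724 = 19201.9280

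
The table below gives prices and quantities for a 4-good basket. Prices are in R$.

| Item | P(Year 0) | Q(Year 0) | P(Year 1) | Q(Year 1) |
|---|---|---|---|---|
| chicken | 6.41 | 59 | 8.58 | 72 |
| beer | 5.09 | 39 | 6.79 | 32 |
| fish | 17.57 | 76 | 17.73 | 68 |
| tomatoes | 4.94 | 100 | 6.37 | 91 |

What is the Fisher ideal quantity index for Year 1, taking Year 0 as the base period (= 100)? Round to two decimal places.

94.69

Laspeyres component (base-period weights):
ΣP(Year 0)Q(Year 1) = 6.41×72 + 5.09×32 + 17.57×68 + 4.94×91 = 461.52 + 162.88 + 1194.76 + 449.54 = 2268.7
ΣP(Year 0)Q(Year 0) = 6.41×59 + 5.09×39 + 17.57×76 + 4.94×100 = 378.19 + 198.51 + 1335.32 + 494 = 2406.02
L = 2268.7 / 2406.02 × 100 = 94.2926
Paasche component (current-period weights):
ΣP(Year 1)Q(Year 1) = 8.58×72 + 6.79×32 + 17.73×68 + 6.37×91 = 617.76 + 217.28 + 1205.64 + 579.67 = 2620.35
ΣP(Year 1)Q(Year 0) = 8.58×59 + 6.79×39 + 17.73×76 + 6.37×100 = 506.22 + 264.81 + 1347.48 + 637 = 2755.51
P = 2620.35 / 2755.51 × 100 = 95.0949
Fisher = √(L × P) = √(94.2926 × 95.0949) = 94.6929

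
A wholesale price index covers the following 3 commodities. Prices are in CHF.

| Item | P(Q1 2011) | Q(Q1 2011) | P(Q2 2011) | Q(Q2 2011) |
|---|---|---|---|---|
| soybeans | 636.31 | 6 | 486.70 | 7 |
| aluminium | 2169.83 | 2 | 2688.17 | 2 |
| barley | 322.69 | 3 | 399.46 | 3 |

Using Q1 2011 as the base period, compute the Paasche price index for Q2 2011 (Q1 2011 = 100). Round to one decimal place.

Paasche price index uses current-period quantities as weights.
ΣP(Q2 2011)·Q(Q2 2011) = 486.70×7 + 2688.17×2 + 399.46×3 = 3406.9 + 5376.34 + 1198.38 = 9981.62
ΣP(Q1 2011)·Q(Q2 2011) = 636.31×7 + 2169.83×2 + 322.69×3 = 4454.17 + 4339.66 + 968.07 = 9761.9
Index = 9981.62 / 9761.9 × 100 = 102.2508

102.3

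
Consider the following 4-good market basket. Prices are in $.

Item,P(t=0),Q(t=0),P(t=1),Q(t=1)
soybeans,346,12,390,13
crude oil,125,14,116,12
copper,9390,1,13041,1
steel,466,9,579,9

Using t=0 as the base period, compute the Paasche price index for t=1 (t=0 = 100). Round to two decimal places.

126.21

Paasche price index uses current-period quantities as weights.
ΣP(t=1)·Q(t=1) = 390×13 + 116×12 + 13041×1 + 579×9 = 5070 + 1392 + 13041 + 5211 = 24714
ΣP(t=0)·Q(t=1) = 346×13 + 125×12 + 9390×1 + 466×9 = 4498 + 1500 + 9390 + 4194 = 19582
Index = 24714 / 19582 × 100 = 126.2077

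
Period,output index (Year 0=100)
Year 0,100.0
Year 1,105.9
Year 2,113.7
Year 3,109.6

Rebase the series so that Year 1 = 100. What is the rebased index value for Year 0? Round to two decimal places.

Rebased(Year 0) = 100.0 / 105.9 × 100 = 94.4287

94.43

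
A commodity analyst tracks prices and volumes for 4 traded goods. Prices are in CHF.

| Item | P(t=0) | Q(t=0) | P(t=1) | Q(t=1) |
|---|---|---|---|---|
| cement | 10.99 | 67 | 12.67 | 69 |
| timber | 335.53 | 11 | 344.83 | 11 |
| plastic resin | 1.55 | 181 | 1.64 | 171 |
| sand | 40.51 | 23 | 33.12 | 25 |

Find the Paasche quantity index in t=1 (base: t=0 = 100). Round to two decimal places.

101.32

Paasche quantity index uses current-period prices as weights.
ΣP(t=1)·Q(t=1) = 12.67×69 + 344.83×11 + 1.64×171 + 33.12×25 = 874.23 + 3793.13 + 280.44 + 828 = 5775.8
ΣP(t=1)·Q(t=0) = 12.67×67 + 344.83×11 + 1.64×181 + 33.12×23 = 848.89 + 3793.13 + 296.84 + 761.76 = 5700.62
Index = 5775.8 / 5700.62 × 100 = 101.3188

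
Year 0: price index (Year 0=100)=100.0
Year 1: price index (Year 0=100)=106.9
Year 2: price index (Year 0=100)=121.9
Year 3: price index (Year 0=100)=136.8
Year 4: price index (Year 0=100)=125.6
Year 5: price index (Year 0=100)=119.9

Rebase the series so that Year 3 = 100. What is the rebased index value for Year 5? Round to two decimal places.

87.65

Rebased(Year 5) = 119.9 / 136.8 × 100 = 87.6462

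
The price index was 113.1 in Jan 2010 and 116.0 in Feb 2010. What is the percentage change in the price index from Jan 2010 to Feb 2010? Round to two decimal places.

2.56%

Change = (116.0 − 113.1) / 113.1 × 100
       = 2.9 / 113.1 × 100 = 2.5641%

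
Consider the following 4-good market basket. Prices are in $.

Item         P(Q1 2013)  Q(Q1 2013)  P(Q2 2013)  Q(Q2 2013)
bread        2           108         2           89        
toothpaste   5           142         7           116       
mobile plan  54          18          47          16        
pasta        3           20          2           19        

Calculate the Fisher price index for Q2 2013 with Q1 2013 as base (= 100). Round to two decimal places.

Laspeyres component (base-period weights):
ΣP(Q2 2013)Q(Q1 2013) = 2×108 + 7×142 + 47×18 + 2×20 = 216 + 994 + 846 + 40 = 2096
ΣP(Q1 2013)Q(Q1 2013) = 2×108 + 5×142 + 54×18 + 3×20 = 216 + 710 + 972 + 60 = 1958
L = 2096 / 1958 × 100 = 107.0480
Paasche component (current-period weights):
ΣP(Q2 2013)Q(Q2 2013) = 2×89 + 7×116 + 47×16 + 2×19 = 178 + 812 + 752 + 38 = 1780
ΣP(Q1 2013)Q(Q2 2013) = 2×89 + 5×116 + 54×16 + 3×19 = 178 + 580 + 864 + 57 = 1679
P = 1780 / 1679 × 100 = 106.0155
Fisher = √(L × P) = √(107.0480 × 106.0155) = 106.5305

106.53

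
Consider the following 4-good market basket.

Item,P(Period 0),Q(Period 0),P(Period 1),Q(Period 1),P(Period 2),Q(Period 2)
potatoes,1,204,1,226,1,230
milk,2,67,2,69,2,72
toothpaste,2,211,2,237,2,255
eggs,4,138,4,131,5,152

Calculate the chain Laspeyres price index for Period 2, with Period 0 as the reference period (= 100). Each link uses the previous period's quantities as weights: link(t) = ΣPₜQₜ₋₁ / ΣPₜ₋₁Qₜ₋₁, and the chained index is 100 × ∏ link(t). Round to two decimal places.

109.62

Link Period 0→Period 1:
ΣP(Period 1)Q(Period 0) = 1×204 + 2×67 + 2×211 + 4×138 = 204 + 134 + 422 + 552 = 1312
ΣP(Period 0)Q(Period 0) = 1×204 + 2×67 + 2×211 + 4×138 = 204 + 134 + 422 + 552 = 1312
link = 1312/1312 = 1.000000
Link Period 1→Period 2:
ΣP(Period 2)Q(Period 1) = 1×226 + 2×69 + 2×237 + 5×131 = 226 + 138 + 474 + 655 = 1493
ΣP(Period 1)Q(Period 1) = 1×226 + 2×69 + 2×237 + 4×131 = 226 + 138 + 474 + 524 = 1362
link = 1493/1362 = 1.096182
Chained index = 100 × 1.000000 × 1.096182 = 109.6182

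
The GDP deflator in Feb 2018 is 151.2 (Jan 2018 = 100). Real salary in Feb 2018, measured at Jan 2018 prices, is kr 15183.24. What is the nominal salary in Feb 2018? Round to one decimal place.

Nominal = Real × (Index/100) = 15183.24 × (151.2/100)
        = 15183.24 × 1.512 = 22957.0589

22957.1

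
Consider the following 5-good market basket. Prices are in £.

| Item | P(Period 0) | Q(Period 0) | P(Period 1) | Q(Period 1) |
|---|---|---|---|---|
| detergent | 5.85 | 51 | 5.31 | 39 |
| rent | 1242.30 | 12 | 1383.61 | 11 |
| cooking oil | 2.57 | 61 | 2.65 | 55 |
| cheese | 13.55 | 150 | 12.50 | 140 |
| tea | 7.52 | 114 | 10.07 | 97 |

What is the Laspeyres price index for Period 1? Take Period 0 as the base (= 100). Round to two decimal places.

Laspeyres price index uses base-period quantities as weights.
ΣP(Period 1)·Q(Period 0) = 5.31×51 + 1383.61×12 + 2.65×61 + 12.50×150 + 10.07×114 = 270.81 + 16603.32 + 161.65 + 1875 + 1147.98 = 20058.76
ΣP(Period 0)·Q(Period 0) = 5.85×51 + 1242.30×12 + 2.57×61 + 13.55×150 + 7.52×114 = 298.35 + 14907.6 + 156.77 + 2032.5 + 857.28 = 18252.5
Index = 20058.76 / 18252.5 × 100 = 109.8960

109.90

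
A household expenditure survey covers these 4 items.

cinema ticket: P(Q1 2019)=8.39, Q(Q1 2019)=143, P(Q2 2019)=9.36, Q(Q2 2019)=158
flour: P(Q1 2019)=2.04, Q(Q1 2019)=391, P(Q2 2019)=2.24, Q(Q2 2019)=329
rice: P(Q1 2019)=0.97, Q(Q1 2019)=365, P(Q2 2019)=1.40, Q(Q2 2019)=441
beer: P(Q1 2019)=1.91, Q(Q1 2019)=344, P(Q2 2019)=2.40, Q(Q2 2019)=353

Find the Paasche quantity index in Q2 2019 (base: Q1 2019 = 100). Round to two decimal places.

103.65

Paasche quantity index uses current-period prices as weights.
ΣP(Q2 2019)·Q(Q2 2019) = 9.36×158 + 2.24×329 + 1.40×441 + 2.40×353 = 1478.88 + 736.96 + 617.4 + 847.2 = 3680.44
ΣP(Q2 2019)·Q(Q1 2019) = 9.36×143 + 2.24×391 + 1.40×365 + 2.40×344 = 1338.48 + 875.84 + 511 + 825.6 = 3550.92
Index = 3680.44 / 3550.92 × 100 = 103.6475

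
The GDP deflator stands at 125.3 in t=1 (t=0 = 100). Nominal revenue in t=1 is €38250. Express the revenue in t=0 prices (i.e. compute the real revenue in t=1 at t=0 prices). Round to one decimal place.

30526.7

Real = Nominal ÷ (Index/100) = 38250 ÷ (125.3/100)
     = 38250 ÷ 1.253 = 30526.7358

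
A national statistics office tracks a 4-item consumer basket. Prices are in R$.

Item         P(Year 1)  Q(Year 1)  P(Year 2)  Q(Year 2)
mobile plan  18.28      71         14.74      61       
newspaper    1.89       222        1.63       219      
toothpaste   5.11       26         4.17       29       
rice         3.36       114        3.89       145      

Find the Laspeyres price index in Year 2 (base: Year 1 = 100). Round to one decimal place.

Laspeyres price index uses base-period quantities as weights.
ΣP(Year 2)·Q(Year 1) = 14.74×71 + 1.63×222 + 4.17×26 + 3.89×114 = 1046.54 + 361.86 + 108.42 + 443.46 = 1960.28
ΣP(Year 1)·Q(Year 1) = 18.28×71 + 1.89×222 + 5.11×26 + 3.36×114 = 1297.88 + 419.58 + 132.86 + 383.04 = 2233.36
Index = 1960.28 / 2233.36 × 100 = 87.7727

87.8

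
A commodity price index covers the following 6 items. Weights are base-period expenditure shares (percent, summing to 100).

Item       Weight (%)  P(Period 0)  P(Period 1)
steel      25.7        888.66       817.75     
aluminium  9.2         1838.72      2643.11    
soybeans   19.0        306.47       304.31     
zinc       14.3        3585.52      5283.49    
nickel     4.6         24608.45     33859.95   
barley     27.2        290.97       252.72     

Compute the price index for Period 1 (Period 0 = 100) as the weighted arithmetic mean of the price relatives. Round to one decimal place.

steel: 25.7 × (817.75/888.66) = 25.7 × 0.920206 = 23.6493
aluminium: 9.2 × (2643.11/1838.72) = 9.2 × 1.437473 = 13.2247
soybeans: 19.0 × (304.31/306.47) = 19.0 × 0.992952 = 18.8661
zinc: 14.3 × (5283.49/3585.52) = 14.3 × 1.473563 = 21.0720
nickel: 4.6 × (33859.95/24608.45) = 4.6 × 1.375948 = 6.3294
barley: 27.2 × (252.72/290.97) = 27.2 × 0.868543 = 23.6244
Index = Σ wᵢ·(p₁ᵢ/p₀ᵢ) = 23.6493 + 13.2247 + 18.8661 + 21.0720 + 6.3294 + 23.6244 = 106.7658

106.8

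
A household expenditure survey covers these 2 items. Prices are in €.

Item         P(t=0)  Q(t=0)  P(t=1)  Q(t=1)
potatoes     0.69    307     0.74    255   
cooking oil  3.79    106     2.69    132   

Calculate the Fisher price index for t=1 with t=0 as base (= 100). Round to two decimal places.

Laspeyres component (base-period weights):
ΣP(t=1)Q(t=0) = 0.74×307 + 2.69×106 = 227.18 + 285.14 = 512.32
ΣP(t=0)Q(t=0) = 0.69×307 + 3.79×106 = 211.83 + 401.74 = 613.57
L = 512.32 / 613.57 × 100 = 83.4982
Paasche component (current-period weights):
ΣP(t=1)Q(t=1) = 0.74×255 + 2.69×132 = 188.7 + 355.08 = 543.78
ΣP(t=0)Q(t=1) = 0.69×255 + 3.79×132 = 175.95 + 500.28 = 676.23
P = 543.78 / 676.23 × 100 = 80.4135
Fisher = √(L × P) = √(83.4982 × 80.4135) = 81.9413

81.94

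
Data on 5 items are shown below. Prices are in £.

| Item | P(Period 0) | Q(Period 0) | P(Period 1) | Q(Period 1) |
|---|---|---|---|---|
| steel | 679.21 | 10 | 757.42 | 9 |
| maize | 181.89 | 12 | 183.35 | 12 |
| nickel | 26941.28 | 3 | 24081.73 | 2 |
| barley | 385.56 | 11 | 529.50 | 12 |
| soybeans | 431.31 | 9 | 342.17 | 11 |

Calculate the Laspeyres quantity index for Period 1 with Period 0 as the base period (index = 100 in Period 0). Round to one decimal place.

73.1

Laspeyres quantity index uses base-period prices as weights.
ΣP(Period 0)·Q(Period 1) = 679.21×9 + 181.89×12 + 26941.28×2 + 385.56×12 + 431.31×11 = 6112.89 + 2182.68 + 53882.56 + 4626.72 + 4744.41 = 71549.26
ΣP(Period 0)·Q(Period 0) = 679.21×10 + 181.89×12 + 26941.28×3 + 385.56×11 + 431.31×9 = 6792.1 + 2182.68 + 80823.84 + 4241.16 + 3881.79 = 97921.57
Index = 71549.26 / 97921.57 × 100 = 73.0679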